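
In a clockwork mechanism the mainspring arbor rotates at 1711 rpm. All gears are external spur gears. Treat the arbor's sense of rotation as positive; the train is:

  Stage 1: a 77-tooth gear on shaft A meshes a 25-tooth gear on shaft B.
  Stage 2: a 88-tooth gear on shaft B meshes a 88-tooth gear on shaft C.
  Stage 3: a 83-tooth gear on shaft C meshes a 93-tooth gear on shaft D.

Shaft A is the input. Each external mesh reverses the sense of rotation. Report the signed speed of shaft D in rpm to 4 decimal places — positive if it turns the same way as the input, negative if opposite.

-4703.2262 rpm (opposite to input, |ω| = 4703.2262 rpm)

Stage 1 [77T→25T]: ω = 1711.0000×77/25 = 5269.8800 rpm, dir flips to −; running = −5269.8800
Stage 2 [88T→88T]: ω = 5269.8800×88/88 = 5269.8800 rpm, dir flips to +; running = +5269.8800
Stage 3 [83T→93T]: ω = 5269.8800×83/93 = 4703.2262 rpm, dir flips to −; running = −4703.2262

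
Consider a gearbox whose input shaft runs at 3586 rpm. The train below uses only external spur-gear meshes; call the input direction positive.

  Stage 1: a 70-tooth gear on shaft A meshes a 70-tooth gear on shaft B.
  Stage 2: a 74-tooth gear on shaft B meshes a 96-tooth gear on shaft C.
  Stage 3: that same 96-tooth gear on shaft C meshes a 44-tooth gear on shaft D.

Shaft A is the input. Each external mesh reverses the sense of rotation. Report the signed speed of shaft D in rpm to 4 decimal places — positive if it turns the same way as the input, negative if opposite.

-6031.0000 rpm (opposite to input, |ω| = 6031.0000 rpm)

Stage 1 [70T→70T]: ω = 3586.0000×70/70 = 3586.0000 rpm, dir flips to −; running = −3586.0000
Stage 2 [74T→96T]: ω = 3586.0000×74/96 = 2764.2083 rpm, dir flips to +; running = +2764.2083
Stage 3 [96T→44T]: ω = 2764.2083×96/44 = 6031.0000 rpm, dir flips to −; running = −6031.0000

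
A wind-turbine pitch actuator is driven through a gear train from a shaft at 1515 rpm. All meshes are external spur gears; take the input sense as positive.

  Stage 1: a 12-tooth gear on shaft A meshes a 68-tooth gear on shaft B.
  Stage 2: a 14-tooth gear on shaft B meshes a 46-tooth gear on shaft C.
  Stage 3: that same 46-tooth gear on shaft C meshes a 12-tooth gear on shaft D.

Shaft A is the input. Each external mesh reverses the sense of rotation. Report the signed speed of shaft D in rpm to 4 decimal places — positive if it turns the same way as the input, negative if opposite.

-311.9118 rpm (opposite to input, |ω| = 311.9118 rpm)

Stage 1 [12T→68T]: ω = 1515.0000×12/68 = 267.3529 rpm, dir flips to −; running = −267.3529
Stage 2 [14T→46T]: ω = 267.3529×14/46 = 81.3683 rpm, dir flips to +; running = +81.3683
Stage 3 [46T→12T]: ω = 81.3683×46/12 = 311.9118 rpm, dir flips to −; running = −311.9118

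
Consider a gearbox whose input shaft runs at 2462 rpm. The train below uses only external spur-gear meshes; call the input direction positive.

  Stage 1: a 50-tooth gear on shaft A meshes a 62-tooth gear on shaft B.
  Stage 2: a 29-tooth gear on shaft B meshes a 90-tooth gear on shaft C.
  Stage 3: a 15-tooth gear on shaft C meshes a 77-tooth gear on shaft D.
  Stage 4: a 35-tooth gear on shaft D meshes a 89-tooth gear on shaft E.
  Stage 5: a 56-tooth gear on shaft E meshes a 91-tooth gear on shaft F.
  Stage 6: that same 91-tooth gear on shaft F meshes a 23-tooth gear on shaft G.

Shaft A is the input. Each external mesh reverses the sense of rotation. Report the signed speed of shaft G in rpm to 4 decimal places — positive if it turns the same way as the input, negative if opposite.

+119.3330 rpm (same as input, |ω| = 119.3330 rpm)

Stage 1 [50T→62T]: ω = 2462.0000×50/62 = 1985.4839 rpm, dir flips to −; running = −1985.4839
Stage 2 [29T→90T]: ω = 1985.4839×29/90 = 639.7670 rpm, dir flips to +; running = +639.7670
Stage 3 [15T→77T]: ω = 639.7670×15/77 = 124.6299 rpm, dir flips to −; running = −124.6299
Stage 4 [35T→89T]: ω = 124.6299×35/89 = 49.0118 rpm, dir flips to +; running = +49.0118
Stage 5 [56T→91T]: ω = 49.0118×56/91 = 30.1611 rpm, dir flips to −; running = −30.1611
Stage 6 [91T→23T]: ω = 30.1611×91/23 = 119.3330 rpm, dir flips to +; running = +119.3330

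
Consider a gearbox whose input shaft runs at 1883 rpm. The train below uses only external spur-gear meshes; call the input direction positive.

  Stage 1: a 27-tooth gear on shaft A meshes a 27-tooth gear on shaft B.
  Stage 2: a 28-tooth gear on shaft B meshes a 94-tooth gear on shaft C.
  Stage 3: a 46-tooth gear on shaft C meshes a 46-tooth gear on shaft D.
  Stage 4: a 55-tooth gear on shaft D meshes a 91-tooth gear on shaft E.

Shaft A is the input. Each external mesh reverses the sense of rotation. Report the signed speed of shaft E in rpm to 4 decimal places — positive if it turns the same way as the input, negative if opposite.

+339.0016 rpm (same as input, |ω| = 339.0016 rpm)

Stage 1 [27T→27T]: ω = 1883.0000×27/27 = 1883.0000 rpm, dir flips to −; running = −1883.0000
Stage 2 [28T→94T]: ω = 1883.0000×28/94 = 560.8936 rpm, dir flips to +; running = +560.8936
Stage 3 [46T→46T]: ω = 560.8936×46/46 = 560.8936 rpm, dir flips to −; running = −560.8936
Stage 4 [55T→91T]: ω = 560.8936×55/91 = 339.0016 rpm, dir flips to +; running = +339.0016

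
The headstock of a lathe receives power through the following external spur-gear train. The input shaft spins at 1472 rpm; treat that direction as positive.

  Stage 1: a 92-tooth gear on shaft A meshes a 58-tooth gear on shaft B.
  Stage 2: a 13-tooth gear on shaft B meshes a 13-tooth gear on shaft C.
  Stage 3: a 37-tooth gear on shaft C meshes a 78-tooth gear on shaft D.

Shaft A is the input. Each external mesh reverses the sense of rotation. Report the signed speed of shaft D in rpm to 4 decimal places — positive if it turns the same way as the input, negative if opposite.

Stage 1 [92T→58T]: ω = 1472.0000×92/58 = 2334.8966 rpm, dir flips to −; running = −2334.8966
Stage 2 [13T→13T]: ω = 2334.8966×13/13 = 2334.8966 rpm, dir flips to +; running = +2334.8966
Stage 3 [37T→78T]: ω = 2334.8966×37/78 = 1107.5791 rpm, dir flips to −; running = −1107.5791

-1107.5791 rpm (opposite to input, |ω| = 1107.5791 rpm)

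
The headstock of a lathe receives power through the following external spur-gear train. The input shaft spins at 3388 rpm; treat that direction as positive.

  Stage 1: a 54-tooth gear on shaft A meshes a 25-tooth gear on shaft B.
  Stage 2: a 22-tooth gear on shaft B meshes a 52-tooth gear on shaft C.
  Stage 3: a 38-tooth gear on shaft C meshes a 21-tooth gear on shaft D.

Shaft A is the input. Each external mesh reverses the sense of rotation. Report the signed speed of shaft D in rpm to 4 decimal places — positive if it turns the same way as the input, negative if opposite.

-5602.4862 rpm (opposite to input, |ω| = 5602.4862 rpm)

Stage 1 [54T→25T]: ω = 3388.0000×54/25 = 7318.0800 rpm, dir flips to −; running = −7318.0800
Stage 2 [22T→52T]: ω = 7318.0800×22/52 = 3096.1108 rpm, dir flips to +; running = +3096.1108
Stage 3 [38T→21T]: ω = 3096.1108×38/21 = 5602.4862 rpm, dir flips to −; running = −5602.4862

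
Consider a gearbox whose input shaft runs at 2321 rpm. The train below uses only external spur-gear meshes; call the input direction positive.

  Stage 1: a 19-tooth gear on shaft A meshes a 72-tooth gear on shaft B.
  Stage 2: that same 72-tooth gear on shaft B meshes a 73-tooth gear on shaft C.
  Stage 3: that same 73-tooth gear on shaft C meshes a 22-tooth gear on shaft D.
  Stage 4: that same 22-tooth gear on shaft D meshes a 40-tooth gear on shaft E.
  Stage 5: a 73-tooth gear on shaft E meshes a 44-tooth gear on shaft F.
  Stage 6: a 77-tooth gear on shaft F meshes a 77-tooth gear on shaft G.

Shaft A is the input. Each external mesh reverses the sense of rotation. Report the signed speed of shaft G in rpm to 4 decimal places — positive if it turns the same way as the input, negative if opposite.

+1829.1062 rpm (same as input, |ω| = 1829.1062 rpm)

Stage 1 [19T→72T]: ω = 2321.0000×19/72 = 612.4861 rpm, dir flips to −; running = −612.4861
Stage 2 [72T→73T]: ω = 612.4861×72/73 = 604.0959 rpm, dir flips to +; running = +604.0959
Stage 3 [73T→22T]: ω = 604.0959×73/22 = 2004.5000 rpm, dir flips to −; running = −2004.5000
Stage 4 [22T→40T]: ω = 2004.5000×22/40 = 1102.4750 rpm, dir flips to +; running = +1102.4750
Stage 5 [73T→44T]: ω = 1102.4750×73/44 = 1829.1062 rpm, dir flips to −; running = −1829.1062
Stage 6 [77T→77T]: ω = 1829.1062×77/77 = 1829.1062 rpm, dir flips to +; running = +1829.1062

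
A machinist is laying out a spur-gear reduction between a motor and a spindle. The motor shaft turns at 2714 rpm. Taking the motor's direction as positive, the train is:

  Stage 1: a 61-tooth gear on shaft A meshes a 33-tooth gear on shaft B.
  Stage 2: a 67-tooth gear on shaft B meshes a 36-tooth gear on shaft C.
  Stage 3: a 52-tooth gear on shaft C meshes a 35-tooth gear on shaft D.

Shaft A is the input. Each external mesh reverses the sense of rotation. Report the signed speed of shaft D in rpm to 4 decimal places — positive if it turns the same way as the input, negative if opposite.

Stage 1 [61T→33T]: ω = 2714.0000×61/33 = 5016.7879 rpm, dir flips to −; running = −5016.7879
Stage 2 [67T→36T]: ω = 5016.7879×67/36 = 9336.7997 rpm, dir flips to +; running = +9336.7997
Stage 3 [52T→35T]: ω = 9336.7997×52/35 = 13871.8166 rpm, dir flips to −; running = −13871.8166

-13871.8166 rpm (opposite to input, |ω| = 13871.8166 rpm)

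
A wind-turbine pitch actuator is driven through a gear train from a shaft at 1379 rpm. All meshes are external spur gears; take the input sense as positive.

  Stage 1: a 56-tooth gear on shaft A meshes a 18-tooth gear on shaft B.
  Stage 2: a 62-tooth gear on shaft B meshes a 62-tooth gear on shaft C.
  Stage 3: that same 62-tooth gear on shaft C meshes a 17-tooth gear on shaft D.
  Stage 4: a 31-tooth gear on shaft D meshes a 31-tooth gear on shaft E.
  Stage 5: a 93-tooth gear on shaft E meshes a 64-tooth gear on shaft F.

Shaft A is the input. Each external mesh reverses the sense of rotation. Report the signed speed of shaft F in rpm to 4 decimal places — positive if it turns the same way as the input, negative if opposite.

-22736.6005 rpm (opposite to input, |ω| = 22736.6005 rpm)

Stage 1 [56T→18T]: ω = 1379.0000×56/18 = 4290.2222 rpm, dir flips to −; running = −4290.2222
Stage 2 [62T→62T]: ω = 4290.2222×62/62 = 4290.2222 rpm, dir flips to +; running = +4290.2222
Stage 3 [62T→17T]: ω = 4290.2222×62/17 = 15646.6928 rpm, dir flips to −; running = −15646.6928
Stage 4 [31T→31T]: ω = 15646.6928×31/31 = 15646.6928 rpm, dir flips to +; running = +15646.6928
Stage 5 [93T→64T]: ω = 15646.6928×93/64 = 22736.6005 rpm, dir flips to −; running = −22736.6005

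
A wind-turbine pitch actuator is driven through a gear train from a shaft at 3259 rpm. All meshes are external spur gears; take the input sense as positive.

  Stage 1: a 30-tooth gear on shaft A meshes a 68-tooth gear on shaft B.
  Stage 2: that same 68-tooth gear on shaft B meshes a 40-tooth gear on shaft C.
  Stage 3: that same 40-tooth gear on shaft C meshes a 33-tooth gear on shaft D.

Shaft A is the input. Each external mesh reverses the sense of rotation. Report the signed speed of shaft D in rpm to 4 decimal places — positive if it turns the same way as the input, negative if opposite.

Stage 1 [30T→68T]: ω = 3259.0000×30/68 = 1437.7941 rpm, dir flips to −; running = −1437.7941
Stage 2 [68T→40T]: ω = 1437.7941×68/40 = 2444.2500 rpm, dir flips to +; running = +2444.2500
Stage 3 [40T→33T]: ω = 2444.2500×40/33 = 2962.7273 rpm, dir flips to −; running = −2962.7273

-2962.7273 rpm (opposite to input, |ω| = 2962.7273 rpm)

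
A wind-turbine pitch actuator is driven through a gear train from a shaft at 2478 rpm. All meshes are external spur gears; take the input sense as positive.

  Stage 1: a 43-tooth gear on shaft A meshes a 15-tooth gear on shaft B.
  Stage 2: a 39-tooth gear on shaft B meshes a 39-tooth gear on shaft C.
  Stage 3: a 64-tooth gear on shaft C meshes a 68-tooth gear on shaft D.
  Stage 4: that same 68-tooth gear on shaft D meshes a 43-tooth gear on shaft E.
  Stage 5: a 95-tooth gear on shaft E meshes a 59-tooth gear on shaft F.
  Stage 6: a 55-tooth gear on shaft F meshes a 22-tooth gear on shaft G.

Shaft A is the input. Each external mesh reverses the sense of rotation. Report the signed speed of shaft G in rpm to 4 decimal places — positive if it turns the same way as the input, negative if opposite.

+42560.0000 rpm (same as input, |ω| = 42560.0000 rpm)

Stage 1 [43T→15T]: ω = 2478.0000×43/15 = 7103.6000 rpm, dir flips to −; running = −7103.6000
Stage 2 [39T→39T]: ω = 7103.6000×39/39 = 7103.6000 rpm, dir flips to +; running = +7103.6000
Stage 3 [64T→68T]: ω = 7103.6000×64/68 = 6685.7412 rpm, dir flips to −; running = −6685.7412
Stage 4 [68T→43T]: ω = 6685.7412×68/43 = 10572.8000 rpm, dir flips to +; running = +10572.8000
Stage 5 [95T→59T]: ω = 10572.8000×95/59 = 17024.0000 rpm, dir flips to −; running = −17024.0000
Stage 6 [55T→22T]: ω = 17024.0000×55/22 = 42560.0000 rpm, dir flips to +; running = +42560.0000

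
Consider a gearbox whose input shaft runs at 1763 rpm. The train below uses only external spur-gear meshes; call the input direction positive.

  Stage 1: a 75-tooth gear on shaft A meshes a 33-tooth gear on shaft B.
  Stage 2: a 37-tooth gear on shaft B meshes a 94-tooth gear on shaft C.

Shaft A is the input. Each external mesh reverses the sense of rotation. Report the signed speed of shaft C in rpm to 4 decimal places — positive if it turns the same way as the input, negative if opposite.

Stage 1 [75T→33T]: ω = 1763.0000×75/33 = 4006.8182 rpm, dir flips to −; running = −4006.8182
Stage 2 [37T→94T]: ω = 4006.8182×37/94 = 1577.1518 rpm, dir flips to +; running = +1577.1518

+1577.1518 rpm (same as input, |ω| = 1577.1518 rpm)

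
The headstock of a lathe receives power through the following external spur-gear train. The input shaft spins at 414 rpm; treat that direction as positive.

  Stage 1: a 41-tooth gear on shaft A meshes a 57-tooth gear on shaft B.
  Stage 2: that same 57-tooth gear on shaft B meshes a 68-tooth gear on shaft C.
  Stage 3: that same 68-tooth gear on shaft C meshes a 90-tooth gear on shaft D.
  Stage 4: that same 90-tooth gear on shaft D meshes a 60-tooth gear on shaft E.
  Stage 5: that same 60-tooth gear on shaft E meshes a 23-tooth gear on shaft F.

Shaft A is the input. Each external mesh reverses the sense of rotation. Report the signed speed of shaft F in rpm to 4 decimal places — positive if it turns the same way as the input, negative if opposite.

-738.0000 rpm (opposite to input, |ω| = 738.0000 rpm)

Stage 1 [41T→57T]: ω = 414.0000×41/57 = 297.7895 rpm, dir flips to −; running = −297.7895
Stage 2 [57T→68T]: ω = 297.7895×57/68 = 249.6176 rpm, dir flips to +; running = +249.6176
Stage 3 [68T→90T]: ω = 249.6176×68/90 = 188.6000 rpm, dir flips to −; running = −188.6000
Stage 4 [90T→60T]: ω = 188.6000×90/60 = 282.9000 rpm, dir flips to +; running = +282.9000
Stage 5 [60T→23T]: ω = 282.9000×60/23 = 738.0000 rpm, dir flips to −; running = −738.0000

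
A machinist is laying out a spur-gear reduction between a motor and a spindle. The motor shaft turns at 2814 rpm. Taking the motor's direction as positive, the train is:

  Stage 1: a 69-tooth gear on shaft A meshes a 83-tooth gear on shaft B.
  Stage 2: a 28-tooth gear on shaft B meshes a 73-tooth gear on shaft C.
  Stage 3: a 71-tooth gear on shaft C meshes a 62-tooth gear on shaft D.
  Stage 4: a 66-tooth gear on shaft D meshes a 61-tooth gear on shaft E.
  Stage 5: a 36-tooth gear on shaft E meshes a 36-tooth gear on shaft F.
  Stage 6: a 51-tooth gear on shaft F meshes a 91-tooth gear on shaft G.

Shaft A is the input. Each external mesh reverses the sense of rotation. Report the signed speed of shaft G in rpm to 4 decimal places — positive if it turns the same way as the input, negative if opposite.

Stage 1 [69T→83T]: ω = 2814.0000×69/83 = 2339.3494 rpm, dir flips to −; running = −2339.3494
Stage 2 [28T→73T]: ω = 2339.3494×28/73 = 897.2847 rpm, dir flips to +; running = +897.2847
Stage 3 [71T→62T]: ω = 897.2847×71/62 = 1027.5357 rpm, dir flips to −; running = −1027.5357
Stage 4 [66T→61T]: ω = 1027.5357×66/61 = 1111.7599 rpm, dir flips to +; running = +1111.7599
Stage 5 [36T→36T]: ω = 1111.7599×36/36 = 1111.7599 rpm, dir flips to −; running = −1111.7599
Stage 6 [51T→91T]: ω = 1111.7599×51/91 = 623.0743 rpm, dir flips to +; running = +623.0743

+623.0743 rpm (same as input, |ω| = 623.0743 rpm)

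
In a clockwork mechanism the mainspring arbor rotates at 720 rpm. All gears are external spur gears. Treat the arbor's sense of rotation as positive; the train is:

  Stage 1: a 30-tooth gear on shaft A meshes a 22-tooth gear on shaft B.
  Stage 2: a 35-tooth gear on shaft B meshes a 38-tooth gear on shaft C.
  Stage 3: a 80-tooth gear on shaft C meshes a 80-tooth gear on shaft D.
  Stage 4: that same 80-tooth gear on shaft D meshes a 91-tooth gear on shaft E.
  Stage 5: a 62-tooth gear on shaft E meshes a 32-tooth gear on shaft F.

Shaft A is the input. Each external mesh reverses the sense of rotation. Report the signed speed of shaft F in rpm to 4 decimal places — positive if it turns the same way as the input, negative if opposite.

-1540.3018 rpm (opposite to input, |ω| = 1540.3018 rpm)

Stage 1 [30T→22T]: ω = 720.0000×30/22 = 981.8182 rpm, dir flips to −; running = −981.8182
Stage 2 [35T→38T]: ω = 981.8182×35/38 = 904.3062 rpm, dir flips to +; running = +904.3062
Stage 3 [80T→80T]: ω = 904.3062×80/80 = 904.3062 rpm, dir flips to −; running = −904.3062
Stage 4 [80T→91T]: ω = 904.3062×80/91 = 794.9945 rpm, dir flips to +; running = +794.9945
Stage 5 [62T→32T]: ω = 794.9945×62/32 = 1540.3018 rpm, dir flips to −; running = −1540.3018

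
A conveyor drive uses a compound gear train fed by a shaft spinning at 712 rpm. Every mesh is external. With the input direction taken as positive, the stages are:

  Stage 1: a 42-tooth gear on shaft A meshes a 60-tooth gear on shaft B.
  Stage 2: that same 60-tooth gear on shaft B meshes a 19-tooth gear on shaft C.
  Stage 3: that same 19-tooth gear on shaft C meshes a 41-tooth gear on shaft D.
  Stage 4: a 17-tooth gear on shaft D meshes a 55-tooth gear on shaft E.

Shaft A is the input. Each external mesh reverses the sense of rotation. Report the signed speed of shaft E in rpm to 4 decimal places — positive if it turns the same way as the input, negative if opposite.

+225.4404 rpm (same as input, |ω| = 225.4404 rpm)

Stage 1 [42T→60T]: ω = 712.0000×42/60 = 498.4000 rpm, dir flips to −; running = −498.4000
Stage 2 [60T→19T]: ω = 498.4000×60/19 = 1573.8947 rpm, dir flips to +; running = +1573.8947
Stage 3 [19T→41T]: ω = 1573.8947×19/41 = 729.3659 rpm, dir flips to −; running = −729.3659
Stage 4 [17T→55T]: ω = 729.3659×17/55 = 225.4404 rpm, dir flips to +; running = +225.4404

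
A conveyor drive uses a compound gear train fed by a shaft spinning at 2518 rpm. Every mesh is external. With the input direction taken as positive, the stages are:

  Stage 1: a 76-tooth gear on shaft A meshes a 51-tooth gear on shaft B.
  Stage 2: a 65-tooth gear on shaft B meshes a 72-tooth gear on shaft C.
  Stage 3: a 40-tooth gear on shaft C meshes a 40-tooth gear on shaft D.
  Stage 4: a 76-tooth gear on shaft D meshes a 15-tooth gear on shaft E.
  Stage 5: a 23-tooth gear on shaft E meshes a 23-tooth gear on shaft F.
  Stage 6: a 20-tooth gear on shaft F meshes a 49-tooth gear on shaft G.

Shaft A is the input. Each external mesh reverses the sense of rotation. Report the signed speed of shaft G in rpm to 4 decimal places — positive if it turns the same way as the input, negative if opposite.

Stage 1 [76T→51T]: ω = 2518.0000×76/51 = 3752.3137 rpm, dir flips to −; running = −3752.3137
Stage 2 [65T→72T]: ω = 3752.3137×65/72 = 3387.5054 rpm, dir flips to +; running = +3387.5054
Stage 3 [40T→40T]: ω = 3387.5054×40/40 = 3387.5054 rpm, dir flips to −; running = −3387.5054
Stage 4 [76T→15T]: ω = 3387.5054×76/15 = 17163.3609 rpm, dir flips to +; running = +17163.3609
Stage 5 [23T→23T]: ω = 17163.3609×23/23 = 17163.3609 rpm, dir flips to −; running = −17163.3609
Stage 6 [20T→49T]: ω = 17163.3609×20/49 = 7005.4534 rpm, dir flips to +; running = +7005.4534

+7005.4534 rpm (same as input, |ω| = 7005.4534 rpm)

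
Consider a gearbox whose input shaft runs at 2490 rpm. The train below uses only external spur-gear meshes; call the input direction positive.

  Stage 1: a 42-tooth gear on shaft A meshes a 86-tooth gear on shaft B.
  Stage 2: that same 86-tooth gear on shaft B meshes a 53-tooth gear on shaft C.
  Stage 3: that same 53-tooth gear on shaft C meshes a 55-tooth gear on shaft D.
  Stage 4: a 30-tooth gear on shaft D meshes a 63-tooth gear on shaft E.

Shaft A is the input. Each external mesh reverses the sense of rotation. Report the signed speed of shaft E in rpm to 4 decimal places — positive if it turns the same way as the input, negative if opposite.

Stage 1 [42T→86T]: ω = 2490.0000×42/86 = 1216.0465 rpm, dir flips to −; running = −1216.0465
Stage 2 [86T→53T]: ω = 1216.0465×86/53 = 1973.2075 rpm, dir flips to +; running = +1973.2075
Stage 3 [53T→55T]: ω = 1973.2075×53/55 = 1901.4545 rpm, dir flips to −; running = −1901.4545
Stage 4 [30T→63T]: ω = 1901.4545×30/63 = 905.4545 rpm, dir flips to +; running = +905.4545

+905.4545 rpm (same as input, |ω| = 905.4545 rpm)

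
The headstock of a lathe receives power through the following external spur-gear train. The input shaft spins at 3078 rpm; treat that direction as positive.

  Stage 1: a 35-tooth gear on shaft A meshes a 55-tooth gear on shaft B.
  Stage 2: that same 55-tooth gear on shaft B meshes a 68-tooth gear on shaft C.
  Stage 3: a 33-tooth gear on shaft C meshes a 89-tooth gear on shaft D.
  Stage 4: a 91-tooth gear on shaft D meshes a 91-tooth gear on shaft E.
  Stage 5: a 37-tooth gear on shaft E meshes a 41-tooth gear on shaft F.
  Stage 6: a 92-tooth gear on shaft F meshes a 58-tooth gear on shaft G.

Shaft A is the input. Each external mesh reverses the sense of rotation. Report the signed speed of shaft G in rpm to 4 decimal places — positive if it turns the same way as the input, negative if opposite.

+840.8710 rpm (same as input, |ω| = 840.8710 rpm)

Stage 1 [35T→55T]: ω = 3078.0000×35/55 = 1958.7273 rpm, dir flips to −; running = −1958.7273
Stage 2 [55T→68T]: ω = 1958.7273×55/68 = 1584.2647 rpm, dir flips to +; running = +1584.2647
Stage 3 [33T→89T]: ω = 1584.2647×33/89 = 587.4240 rpm, dir flips to −; running = −587.4240
Stage 4 [91T→91T]: ω = 587.4240×91/91 = 587.4240 rpm, dir flips to +; running = +587.4240
Stage 5 [37T→41T]: ω = 587.4240×37/41 = 530.1143 rpm, dir flips to −; running = −530.1143
Stage 6 [92T→58T]: ω = 530.1143×92/58 = 840.8710 rpm, dir flips to +; running = +840.8710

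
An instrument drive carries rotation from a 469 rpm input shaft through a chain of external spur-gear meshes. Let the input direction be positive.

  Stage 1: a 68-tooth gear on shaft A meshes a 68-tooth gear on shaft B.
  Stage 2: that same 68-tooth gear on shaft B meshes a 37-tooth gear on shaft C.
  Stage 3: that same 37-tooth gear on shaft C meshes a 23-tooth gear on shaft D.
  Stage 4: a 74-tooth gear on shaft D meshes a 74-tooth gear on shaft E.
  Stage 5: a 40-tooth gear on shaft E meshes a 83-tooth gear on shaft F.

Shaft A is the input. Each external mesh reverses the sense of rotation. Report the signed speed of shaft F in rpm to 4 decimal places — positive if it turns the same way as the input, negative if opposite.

-668.2452 rpm (opposite to input, |ω| = 668.2452 rpm)

Stage 1 [68T→68T]: ω = 469.0000×68/68 = 469.0000 rpm, dir flips to −; running = −469.0000
Stage 2 [68T→37T]: ω = 469.0000×68/37 = 861.9459 rpm, dir flips to +; running = +861.9459
Stage 3 [37T→23T]: ω = 861.9459×37/23 = 1386.6087 rpm, dir flips to −; running = −1386.6087
Stage 4 [74T→74T]: ω = 1386.6087×74/74 = 1386.6087 rpm, dir flips to +; running = +1386.6087
Stage 5 [40T→83T]: ω = 1386.6087×40/83 = 668.2452 rpm, dir flips to −; running = −668.2452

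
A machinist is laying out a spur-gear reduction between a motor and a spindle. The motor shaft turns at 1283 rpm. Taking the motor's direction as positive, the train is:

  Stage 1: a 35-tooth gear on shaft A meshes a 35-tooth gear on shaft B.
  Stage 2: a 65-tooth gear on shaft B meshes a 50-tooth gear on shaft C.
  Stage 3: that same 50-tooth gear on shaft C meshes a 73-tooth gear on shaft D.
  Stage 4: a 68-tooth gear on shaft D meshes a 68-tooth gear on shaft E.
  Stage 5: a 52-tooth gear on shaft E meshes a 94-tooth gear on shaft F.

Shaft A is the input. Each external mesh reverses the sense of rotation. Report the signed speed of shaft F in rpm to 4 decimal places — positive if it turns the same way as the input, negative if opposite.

Stage 1 [35T→35T]: ω = 1283.0000×35/35 = 1283.0000 rpm, dir flips to −; running = −1283.0000
Stage 2 [65T→50T]: ω = 1283.0000×65/50 = 1667.9000 rpm, dir flips to +; running = +1667.9000
Stage 3 [50T→73T]: ω = 1667.9000×50/73 = 1142.3973 rpm, dir flips to −; running = −1142.3973
Stage 4 [68T→68T]: ω = 1142.3973×68/68 = 1142.3973 rpm, dir flips to +; running = +1142.3973
Stage 5 [52T→94T]: ω = 1142.3973×52/94 = 631.9644 rpm, dir flips to −; running = −631.9644

-631.9644 rpm (opposite to input, |ω| = 631.9644 rpm)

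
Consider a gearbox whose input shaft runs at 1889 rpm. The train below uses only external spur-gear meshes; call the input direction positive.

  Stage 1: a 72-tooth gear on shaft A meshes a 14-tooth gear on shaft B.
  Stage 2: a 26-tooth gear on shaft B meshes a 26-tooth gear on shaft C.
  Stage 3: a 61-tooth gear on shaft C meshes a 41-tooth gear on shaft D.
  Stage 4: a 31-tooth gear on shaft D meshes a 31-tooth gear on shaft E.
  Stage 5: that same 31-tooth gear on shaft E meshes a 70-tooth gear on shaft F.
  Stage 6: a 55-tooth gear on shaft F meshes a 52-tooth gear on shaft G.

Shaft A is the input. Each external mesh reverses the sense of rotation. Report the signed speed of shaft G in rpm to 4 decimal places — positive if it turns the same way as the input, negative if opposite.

+6770.2608 rpm (same as input, |ω| = 6770.2608 rpm)

Stage 1 [72T→14T]: ω = 1889.0000×72/14 = 9714.8571 rpm, dir flips to −; running = −9714.8571
Stage 2 [26T→26T]: ω = 9714.8571×26/26 = 9714.8571 rpm, dir flips to +; running = +9714.8571
Stage 3 [61T→41T]: ω = 9714.8571×61/41 = 14453.8118 rpm, dir flips to −; running = −14453.8118
Stage 4 [31T→31T]: ω = 14453.8118×31/31 = 14453.8118 rpm, dir flips to +; running = +14453.8118
Stage 5 [31T→70T]: ω = 14453.8118×31/70 = 6400.9738 rpm, dir flips to −; running = −6400.9738
Stage 6 [55T→52T]: ω = 6400.9738×55/52 = 6770.2608 rpm, dir flips to +; running = +6770.2608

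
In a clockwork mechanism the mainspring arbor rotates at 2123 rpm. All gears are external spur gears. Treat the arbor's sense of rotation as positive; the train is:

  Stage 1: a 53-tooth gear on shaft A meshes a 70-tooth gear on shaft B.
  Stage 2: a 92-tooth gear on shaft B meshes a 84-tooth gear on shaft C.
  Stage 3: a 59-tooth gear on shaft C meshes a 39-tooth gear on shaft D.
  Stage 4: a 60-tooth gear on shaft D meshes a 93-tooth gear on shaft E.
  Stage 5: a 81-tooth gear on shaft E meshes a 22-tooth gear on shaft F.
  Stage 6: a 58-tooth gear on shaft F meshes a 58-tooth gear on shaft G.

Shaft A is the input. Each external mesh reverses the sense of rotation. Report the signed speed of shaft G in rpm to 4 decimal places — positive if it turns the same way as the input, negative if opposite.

Stage 1 [53T→70T]: ω = 2123.0000×53/70 = 1607.4143 rpm, dir flips to −; running = −1607.4143
Stage 2 [92T→84T]: ω = 1607.4143×92/84 = 1760.5014 rpm, dir flips to +; running = +1760.5014
Stage 3 [59T→39T]: ω = 1760.5014×59/39 = 2663.3226 rpm, dir flips to −; running = −2663.3226
Stage 4 [60T→93T]: ω = 2663.3226×60/93 = 1718.2726 rpm, dir flips to +; running = +1718.2726
Stage 5 [81T→22T]: ω = 1718.2726×81/22 = 6326.3674 rpm, dir flips to −; running = −6326.3674
Stage 6 [58T→58T]: ω = 6326.3674×58/58 = 6326.3674 rpm, dir flips to +; running = +6326.3674

+6326.3674 rpm (same as input, |ω| = 6326.3674 rpm)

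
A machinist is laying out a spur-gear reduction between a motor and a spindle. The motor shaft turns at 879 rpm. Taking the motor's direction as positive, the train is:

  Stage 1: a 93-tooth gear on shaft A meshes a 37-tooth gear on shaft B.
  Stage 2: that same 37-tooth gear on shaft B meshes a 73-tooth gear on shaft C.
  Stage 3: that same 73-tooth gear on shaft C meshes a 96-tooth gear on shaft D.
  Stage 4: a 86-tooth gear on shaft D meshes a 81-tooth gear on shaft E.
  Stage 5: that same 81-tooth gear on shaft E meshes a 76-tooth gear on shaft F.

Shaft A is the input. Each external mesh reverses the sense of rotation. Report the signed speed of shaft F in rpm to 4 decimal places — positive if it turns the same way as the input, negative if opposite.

-963.5748 rpm (opposite to input, |ω| = 963.5748 rpm)

Stage 1 [93T→37T]: ω = 879.0000×93/37 = 2209.3784 rpm, dir flips to −; running = −2209.3784
Stage 2 [37T→73T]: ω = 2209.3784×37/73 = 1119.8219 rpm, dir flips to +; running = +1119.8219
Stage 3 [73T→96T]: ω = 1119.8219×73/96 = 851.5312 rpm, dir flips to −; running = −851.5312
Stage 4 [86T→81T]: ω = 851.5312×86/81 = 904.0949 rpm, dir flips to +; running = +904.0949
Stage 5 [81T→76T]: ω = 904.0949×81/76 = 963.5748 rpm, dir flips to −; running = −963.5748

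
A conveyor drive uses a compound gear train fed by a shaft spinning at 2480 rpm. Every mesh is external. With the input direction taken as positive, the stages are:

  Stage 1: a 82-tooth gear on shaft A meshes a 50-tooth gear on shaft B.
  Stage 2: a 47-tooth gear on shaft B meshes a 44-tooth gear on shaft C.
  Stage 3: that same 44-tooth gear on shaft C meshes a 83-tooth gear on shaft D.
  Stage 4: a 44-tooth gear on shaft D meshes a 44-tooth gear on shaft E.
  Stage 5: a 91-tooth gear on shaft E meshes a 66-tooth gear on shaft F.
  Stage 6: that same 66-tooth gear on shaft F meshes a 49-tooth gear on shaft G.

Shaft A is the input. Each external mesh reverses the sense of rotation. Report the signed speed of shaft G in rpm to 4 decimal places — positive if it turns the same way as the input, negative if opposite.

Stage 1 [82T→50T]: ω = 2480.0000×82/50 = 4067.2000 rpm, dir flips to −; running = −4067.2000
Stage 2 [47T→44T]: ω = 4067.2000×47/44 = 4344.5091 rpm, dir flips to +; running = +4344.5091
Stage 3 [44T→83T]: ω = 4344.5091×44/83 = 2303.1133 rpm, dir flips to −; running = −2303.1133
Stage 4 [44T→44T]: ω = 2303.1133×44/44 = 2303.1133 rpm, dir flips to +; running = +2303.1133
Stage 5 [91T→66T]: ω = 2303.1133×91/66 = 3175.5046 rpm, dir flips to −; running = −3175.5046
Stage 6 [66T→49T]: ω = 3175.5046×66/49 = 4277.2103 rpm, dir flips to +; running = +4277.2103

+4277.2103 rpm (same as input, |ω| = 4277.2103 rpm)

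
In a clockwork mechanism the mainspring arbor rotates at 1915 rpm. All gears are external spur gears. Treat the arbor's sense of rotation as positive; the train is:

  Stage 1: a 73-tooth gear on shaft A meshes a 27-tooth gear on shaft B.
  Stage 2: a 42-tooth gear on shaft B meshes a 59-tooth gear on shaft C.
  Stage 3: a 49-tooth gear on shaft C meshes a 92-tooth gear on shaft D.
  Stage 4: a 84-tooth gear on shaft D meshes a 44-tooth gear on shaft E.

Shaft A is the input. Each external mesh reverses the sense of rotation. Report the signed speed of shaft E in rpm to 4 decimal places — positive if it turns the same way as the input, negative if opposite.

+3747.6585 rpm (same as input, |ω| = 3747.6585 rpm)

Stage 1 [73T→27T]: ω = 1915.0000×73/27 = 5177.5926 rpm, dir flips to −; running = −5177.5926
Stage 2 [42T→59T]: ω = 5177.5926×42/59 = 3685.7439 rpm, dir flips to +; running = +3685.7439
Stage 3 [49T→92T]: ω = 3685.7439×49/92 = 1963.0592 rpm, dir flips to −; running = −1963.0592
Stage 4 [84T→44T]: ω = 1963.0592×84/44 = 3747.6585 rpm, dir flips to +; running = +3747.6585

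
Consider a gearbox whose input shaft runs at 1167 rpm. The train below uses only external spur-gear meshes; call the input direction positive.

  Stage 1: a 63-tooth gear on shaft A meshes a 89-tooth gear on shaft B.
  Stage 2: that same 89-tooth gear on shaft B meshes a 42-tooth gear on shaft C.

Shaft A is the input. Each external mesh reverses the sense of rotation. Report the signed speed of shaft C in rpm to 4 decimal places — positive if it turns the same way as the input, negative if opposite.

+1750.5000 rpm (same as input, |ω| = 1750.5000 rpm)

Stage 1 [63T→89T]: ω = 1167.0000×63/89 = 826.0787 rpm, dir flips to −; running = −826.0787
Stage 2 [89T→42T]: ω = 826.0787×89/42 = 1750.5000 rpm, dir flips to +; running = +1750.5000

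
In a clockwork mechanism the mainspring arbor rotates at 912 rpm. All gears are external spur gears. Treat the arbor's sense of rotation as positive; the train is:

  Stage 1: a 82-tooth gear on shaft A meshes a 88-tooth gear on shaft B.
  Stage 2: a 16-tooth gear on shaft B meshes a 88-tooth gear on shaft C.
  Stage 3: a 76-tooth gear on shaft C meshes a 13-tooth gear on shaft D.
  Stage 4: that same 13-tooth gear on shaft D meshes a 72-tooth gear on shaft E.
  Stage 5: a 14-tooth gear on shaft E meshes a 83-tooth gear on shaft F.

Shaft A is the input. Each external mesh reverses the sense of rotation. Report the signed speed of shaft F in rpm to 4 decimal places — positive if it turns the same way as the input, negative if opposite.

Stage 1 [82T→88T]: ω = 912.0000×82/88 = 849.8182 rpm, dir flips to −; running = −849.8182
Stage 2 [16T→88T]: ω = 849.8182×16/88 = 154.5124 rpm, dir flips to +; running = +154.5124
Stage 3 [76T→13T]: ω = 154.5124×76/13 = 903.3032 rpm, dir flips to −; running = −903.3032
Stage 4 [13T→72T]: ω = 903.3032×13/72 = 163.0964 rpm, dir flips to +; running = +163.0964
Stage 5 [14T→83T]: ω = 163.0964×14/83 = 27.5102 rpm, dir flips to −; running = −27.5102

-27.5102 rpm (opposite to input, |ω| = 27.5102 rpm)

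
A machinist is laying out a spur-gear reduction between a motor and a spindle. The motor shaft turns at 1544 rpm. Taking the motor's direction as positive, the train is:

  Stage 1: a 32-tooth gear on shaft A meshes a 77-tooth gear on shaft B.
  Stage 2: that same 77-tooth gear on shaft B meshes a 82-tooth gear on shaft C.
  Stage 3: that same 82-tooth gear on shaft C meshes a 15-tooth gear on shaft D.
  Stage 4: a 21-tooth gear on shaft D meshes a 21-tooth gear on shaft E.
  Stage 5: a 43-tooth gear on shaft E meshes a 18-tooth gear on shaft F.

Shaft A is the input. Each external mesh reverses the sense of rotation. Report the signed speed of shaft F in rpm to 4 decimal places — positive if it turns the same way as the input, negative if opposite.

-7868.6815 rpm (opposite to input, |ω| = 7868.6815 rpm)

Stage 1 [32T→77T]: ω = 1544.0000×32/77 = 641.6623 rpm, dir flips to −; running = −641.6623
Stage 2 [77T→82T]: ω = 641.6623×77/82 = 602.5366 rpm, dir flips to +; running = +602.5366
Stage 3 [82T→15T]: ω = 602.5366×82/15 = 3293.8667 rpm, dir flips to −; running = −3293.8667
Stage 4 [21T→21T]: ω = 3293.8667×21/21 = 3293.8667 rpm, dir flips to +; running = +3293.8667
Stage 5 [43T→18T]: ω = 3293.8667×43/18 = 7868.6815 rpm, dir flips to −; running = −7868.6815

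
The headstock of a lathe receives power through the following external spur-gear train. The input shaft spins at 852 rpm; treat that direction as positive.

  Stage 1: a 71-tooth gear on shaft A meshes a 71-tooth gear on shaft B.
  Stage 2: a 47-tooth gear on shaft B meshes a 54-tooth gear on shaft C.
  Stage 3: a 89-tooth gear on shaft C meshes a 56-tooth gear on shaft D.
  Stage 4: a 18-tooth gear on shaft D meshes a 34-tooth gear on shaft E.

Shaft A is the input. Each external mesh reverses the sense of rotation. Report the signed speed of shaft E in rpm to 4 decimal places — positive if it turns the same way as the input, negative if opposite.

Stage 1 [71T→71T]: ω = 852.0000×71/71 = 852.0000 rpm, dir flips to −; running = −852.0000
Stage 2 [47T→54T]: ω = 852.0000×47/54 = 741.5556 rpm, dir flips to +; running = +741.5556
Stage 3 [89T→56T]: ω = 741.5556×89/56 = 1178.5437 rpm, dir flips to −; running = −1178.5437
Stage 4 [18T→34T]: ω = 1178.5437×18/34 = 623.9349 rpm, dir flips to +; running = +623.9349

+623.9349 rpm (same as input, |ω| = 623.9349 rpm)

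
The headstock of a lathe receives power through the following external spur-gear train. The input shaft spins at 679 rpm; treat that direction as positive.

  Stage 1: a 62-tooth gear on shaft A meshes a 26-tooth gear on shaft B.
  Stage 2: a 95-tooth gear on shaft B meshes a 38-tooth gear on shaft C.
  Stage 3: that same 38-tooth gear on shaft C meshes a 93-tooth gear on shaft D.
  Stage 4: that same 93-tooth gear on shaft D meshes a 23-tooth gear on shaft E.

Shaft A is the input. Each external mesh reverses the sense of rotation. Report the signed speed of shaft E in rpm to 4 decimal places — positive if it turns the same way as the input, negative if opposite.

+6687.8094 rpm (same as input, |ω| = 6687.8094 rpm)

Stage 1 [62T→26T]: ω = 679.0000×62/26 = 1619.1538 rpm, dir flips to −; running = −1619.1538
Stage 2 [95T→38T]: ω = 1619.1538×95/38 = 4047.8846 rpm, dir flips to +; running = +4047.8846
Stage 3 [38T→93T]: ω = 4047.8846×38/93 = 1653.9744 rpm, dir flips to −; running = −1653.9744
Stage 4 [93T→23T]: ω = 1653.9744×93/23 = 6687.8094 rpm, dir flips to +; running = +6687.8094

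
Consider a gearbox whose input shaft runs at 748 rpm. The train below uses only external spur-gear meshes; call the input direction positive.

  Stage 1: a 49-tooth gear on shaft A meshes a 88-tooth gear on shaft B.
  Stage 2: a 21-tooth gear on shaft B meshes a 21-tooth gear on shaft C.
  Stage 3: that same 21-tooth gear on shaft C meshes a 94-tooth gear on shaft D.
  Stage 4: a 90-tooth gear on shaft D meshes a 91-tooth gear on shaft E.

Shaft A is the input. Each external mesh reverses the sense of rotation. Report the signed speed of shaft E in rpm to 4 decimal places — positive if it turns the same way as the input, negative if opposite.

+92.0254 rpm (same as input, |ω| = 92.0254 rpm)

Stage 1 [49T→88T]: ω = 748.0000×49/88 = 416.5000 rpm, dir flips to −; running = −416.5000
Stage 2 [21T→21T]: ω = 416.5000×21/21 = 416.5000 rpm, dir flips to +; running = +416.5000
Stage 3 [21T→94T]: ω = 416.5000×21/94 = 93.0479 rpm, dir flips to −; running = −93.0479
Stage 4 [90T→91T]: ω = 93.0479×90/91 = 92.0254 rpm, dir flips to +; running = +92.0254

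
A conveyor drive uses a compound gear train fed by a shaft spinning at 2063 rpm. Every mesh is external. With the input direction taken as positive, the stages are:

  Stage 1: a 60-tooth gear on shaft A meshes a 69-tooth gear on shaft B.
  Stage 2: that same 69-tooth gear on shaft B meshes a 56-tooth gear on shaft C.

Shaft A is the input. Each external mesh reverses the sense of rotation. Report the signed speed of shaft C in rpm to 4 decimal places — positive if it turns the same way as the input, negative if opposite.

Stage 1 [60T→69T]: ω = 2063.0000×60/69 = 1793.9130 rpm, dir flips to −; running = −1793.9130
Stage 2 [69T→56T]: ω = 1793.9130×69/56 = 2210.3571 rpm, dir flips to +; running = +2210.3571

+2210.3571 rpm (same as input, |ω| = 2210.3571 rpm)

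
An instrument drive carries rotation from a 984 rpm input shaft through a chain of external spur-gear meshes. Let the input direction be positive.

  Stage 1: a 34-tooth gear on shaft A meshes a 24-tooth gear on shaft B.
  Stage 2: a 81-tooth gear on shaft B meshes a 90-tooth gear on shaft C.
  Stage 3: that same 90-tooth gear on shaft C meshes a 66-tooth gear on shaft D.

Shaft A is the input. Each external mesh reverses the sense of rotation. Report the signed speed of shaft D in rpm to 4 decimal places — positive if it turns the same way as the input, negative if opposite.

-1710.8182 rpm (opposite to input, |ω| = 1710.8182 rpm)

Stage 1 [34T→24T]: ω = 984.0000×34/24 = 1394.0000 rpm, dir flips to −; running = −1394.0000
Stage 2 [81T→90T]: ω = 1394.0000×81/90 = 1254.6000 rpm, dir flips to +; running = +1254.6000
Stage 3 [90T→66T]: ω = 1254.6000×90/66 = 1710.8182 rpm, dir flips to −; running = −1710.8182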